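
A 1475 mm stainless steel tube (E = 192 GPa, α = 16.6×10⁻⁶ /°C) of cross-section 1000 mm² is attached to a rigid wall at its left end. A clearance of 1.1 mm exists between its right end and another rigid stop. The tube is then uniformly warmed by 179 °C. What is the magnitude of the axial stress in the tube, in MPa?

If the wall were absent the tube would grow by αΔT L = 16.6×10⁻⁶ × 179 × 1475 = 4.383 mm.
After closing the 1.1 mm clearance, 4.383 − 1.1 = 3.283 mm of expansion remains to be suppressed by the wall.
Compatibility: PL/(AE) = 3.283 mm, so σ = P/A = E × (3.283/1475) = 427.3 MPa.

σ ≈ 427 MPa (compressive)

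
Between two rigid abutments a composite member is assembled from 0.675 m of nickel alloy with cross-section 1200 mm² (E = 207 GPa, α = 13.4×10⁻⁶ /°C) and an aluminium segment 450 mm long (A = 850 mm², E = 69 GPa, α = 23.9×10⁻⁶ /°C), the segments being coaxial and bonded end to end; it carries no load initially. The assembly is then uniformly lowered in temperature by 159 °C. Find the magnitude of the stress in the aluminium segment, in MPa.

σ ≈ 356 MPa (tensile)

Free thermal contraction of the whole bar: Σ αᵢΔT Lᵢ = 13.4×10⁻⁶×159×675 + 23.9×10⁻⁶×159×450 = 3.148 mm.
The rigid supports impose zero overall length change; the single axial force P common to all segments must satisfy P Σ Lᵢ/(AᵢEᵢ) = δ_free.
Σ Lᵢ/(AᵢEᵢ) = 675/(1200×207×10³) + 450/(850×69×10³) = 1.039×10⁻⁵ mm/N.
So P = 3.148 / 1.039×10⁻⁵ = 303 kN, tensile.
σ_{aluminium} = P / A = 303000 / 850 = 356.5 MPa.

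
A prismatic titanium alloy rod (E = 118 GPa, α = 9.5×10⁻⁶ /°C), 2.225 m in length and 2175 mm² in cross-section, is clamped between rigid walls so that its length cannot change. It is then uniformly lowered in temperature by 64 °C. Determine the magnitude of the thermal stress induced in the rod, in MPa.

σ ≈ 71.7 MPa (tensile)

The supports are rigid, so the total axial strain is zero. The restrained thermal strain is ε = αΔT = 9.5×10⁻⁶ × 64 = 608×10⁻⁶.
Hence σ = E·αΔT = 118×10³ × 608×10⁻⁶ = 71.74 MPa, tensile.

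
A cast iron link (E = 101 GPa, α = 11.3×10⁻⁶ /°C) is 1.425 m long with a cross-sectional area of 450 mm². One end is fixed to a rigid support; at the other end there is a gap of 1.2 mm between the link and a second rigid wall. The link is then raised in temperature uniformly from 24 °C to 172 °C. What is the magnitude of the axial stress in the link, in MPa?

If the wall were absent the link would grow by αΔT L = 11.3×10⁻⁶ × 148 × 1425 = 2.383 mm.
After closing the 1.2 mm clearance, 2.383 − 1.2 = 1.183 mm of expansion remains to be suppressed by the wall.
Compatibility: PL/(AE) = 1.183 mm, so σ = P/A = E × (1.183/1425) = 83.86 MPa.

σ ≈ 83.9 MPa (compressive)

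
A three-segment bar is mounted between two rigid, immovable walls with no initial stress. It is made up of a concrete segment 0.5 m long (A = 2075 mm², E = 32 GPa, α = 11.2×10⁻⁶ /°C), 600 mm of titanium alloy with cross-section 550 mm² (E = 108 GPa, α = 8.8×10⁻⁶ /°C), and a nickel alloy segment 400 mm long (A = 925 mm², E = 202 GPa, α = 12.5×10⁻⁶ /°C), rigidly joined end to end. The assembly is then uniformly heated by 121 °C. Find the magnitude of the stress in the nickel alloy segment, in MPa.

If the supports were absent, the total length change would be Σ αᵢΔT Lᵢ = 11.2×10⁻⁶×121×500 + 8.8×10⁻⁶×121×600 + 12.5×10⁻⁶×121×400 = 1.921 mm.
The walls prevent any net length change, so an axial force P (same in every segment) develops. Compatibility: P · Σ Lᵢ/(AᵢEᵢ) = δ_free.
The series flexibility is Σ Lᵢ/(AᵢEᵢ) = 500/(2075×32×10³) + 600/(550×108×10³) + 400/(925×202×10³) = 1.977×10⁻⁵ mm/N.
Hence P = δ_free / Σ(L/AE) = 1.921/1.977×10⁻⁵ = 97.18 kN (compressive).
σ_{nickel alloy} = P / A = 97180 / 925 = 105.1 MPa.

σ ≈ 105 MPa (compressive)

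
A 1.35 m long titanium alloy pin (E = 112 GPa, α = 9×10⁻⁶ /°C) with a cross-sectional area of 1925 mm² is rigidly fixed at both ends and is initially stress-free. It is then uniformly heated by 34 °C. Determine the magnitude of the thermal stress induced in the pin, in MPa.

Because both ends are immovable the net strain is zero, and the suppressed thermal strain is αΔT = 9×10⁻⁶ × 34 = 306×10⁻⁶.
σ = EαΔT = 112×10³ × 9×10⁻⁶ × 34 = 34.27 MPa (compressive; the pin is trying to expand).

σ ≈ 34.3 MPa (compressive)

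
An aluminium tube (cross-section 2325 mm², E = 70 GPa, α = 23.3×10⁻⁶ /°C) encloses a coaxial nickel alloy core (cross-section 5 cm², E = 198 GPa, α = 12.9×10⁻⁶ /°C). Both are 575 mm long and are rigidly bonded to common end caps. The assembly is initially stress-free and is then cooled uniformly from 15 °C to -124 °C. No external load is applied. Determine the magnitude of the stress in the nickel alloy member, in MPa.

σ ≈ 178 MPa (compressive)

The aluminium has the larger α, so on cooling it would change length more than the nickel alloy if both were free. The rigid plates force a common final length, so the aluminium is put into tension and the nickel alloy into compression, with equal and opposite forces P (no external load).
Setting the final lengths equal and cancelling L: (α₁ − α₂)ΔT = P/(A₁E₁) + P/(A₂E₂).
|α₁ − α₂|·ΔT = 10.4×10⁻⁶ × 139 = 0.001446.
1/(A₁E₁) + 1/(A₂E₂) = 1/(2325×70×10³) + 1/(500×198×10³) = 1.625×10⁻⁸ N⁻¹.
So P = 0.001446 / 1.625×10⁻⁸ = 88.99 kN.
σ_{nickel alloy} = P/A₂ = 88990/500 = 178 MPa, compressive.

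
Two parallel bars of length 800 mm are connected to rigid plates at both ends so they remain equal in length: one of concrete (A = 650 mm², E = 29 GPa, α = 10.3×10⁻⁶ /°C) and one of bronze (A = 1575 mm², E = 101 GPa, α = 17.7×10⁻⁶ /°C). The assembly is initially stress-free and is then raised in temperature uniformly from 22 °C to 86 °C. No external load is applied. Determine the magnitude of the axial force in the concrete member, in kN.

Both members must finish at the same length. With the larger α, the bronze tends to over-expand; the plates restrain it, putting the bronze in compression and the concrete in tension. With no external load the two internal forces are equal and opposite, magnitude P.
Equating the net (thermal + elastic) strains gives |α₁ − α₂|·ΔT = P·[1/(A₁E₁) + 1/(A₂E₂)].
|α₁ − α₂|·ΔT = 7.4×10⁻⁶ × 64 = 0.0004736.
1/(A₁E₁) + 1/(A₂E₂) = 1/(650×29×10³) + 1/(1575×101×10³) = 5.934×10⁻⁸ N⁻¹.
P = 0.0004736 / 5.934×10⁻⁸ = 7982 N = 7.982 kN.

P ≈ 7.98 kN (tensile in the concrete)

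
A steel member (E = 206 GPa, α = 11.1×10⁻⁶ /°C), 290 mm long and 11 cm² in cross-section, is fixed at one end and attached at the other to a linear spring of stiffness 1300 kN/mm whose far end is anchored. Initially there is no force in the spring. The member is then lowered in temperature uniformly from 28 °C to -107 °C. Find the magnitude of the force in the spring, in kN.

If the spring were absent the member would shorten by αΔT L = 11.1×10⁻⁶ × 135 × 290 = 0.4346 mm.
With a force P in the spring, the elastic change of the member is PL/(AE) and that of the spring is P/k; compatibility requires their sum to equal δ_free.
So P = δ_free / [L/(AE) + 1/k] = 0.4346 / [ 290/(1100×206×10³) + 1/(1300×10³) ].
P = 0.4346 / 2.049×10⁻⁶ = 212100 N.

P ≈ 212 kN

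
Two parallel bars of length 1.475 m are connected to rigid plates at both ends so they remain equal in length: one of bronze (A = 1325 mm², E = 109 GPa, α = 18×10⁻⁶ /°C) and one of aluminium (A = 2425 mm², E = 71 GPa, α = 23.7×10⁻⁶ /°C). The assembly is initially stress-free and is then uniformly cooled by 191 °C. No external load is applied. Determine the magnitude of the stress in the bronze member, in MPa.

The aluminium has the larger α, so on cooling it would change length more than the bronze if both were free. The rigid plates force a common final length, so the aluminium is put into tension and the bronze into compression, with equal and opposite forces P (no external load).
Equating the net (thermal + elastic) strains gives |α₁ − α₂|·ΔT = P·[1/(A₁E₁) + 1/(A₂E₂)].
|α₁ − α₂|·ΔT = 5.7×10⁻⁶ × 191 = 0.001089.
1/(A₁E₁) + 1/(A₂E₂) = 1/(1325×109×10³) + 1/(2425×71×10³) = 1.273×10⁻⁸ N⁻¹.
So P = 0.001089 / 1.273×10⁻⁸ = 85.51 kN.
σ_{bronze} = P/A₁ = 85510/1325 = 64.53 MPa, compressive.

σ ≈ 64.5 MPa (compressive)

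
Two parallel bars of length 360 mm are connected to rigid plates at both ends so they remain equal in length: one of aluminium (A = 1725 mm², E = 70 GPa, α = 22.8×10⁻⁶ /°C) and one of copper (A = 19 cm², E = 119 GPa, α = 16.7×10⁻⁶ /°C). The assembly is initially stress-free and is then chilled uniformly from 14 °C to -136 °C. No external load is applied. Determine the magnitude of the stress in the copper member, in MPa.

σ ≈ 37.9 MPa (compressive)

Equilibrium of a rigid end plate with no external load gives equal and opposite internal forces ±P in the two members. Since α_{aluminium} > α_{copper}, cooling drives the aluminium into tension and the copper into compression.
Equating the net (thermal + elastic) strains gives |α₁ − α₂|·ΔT = P·[1/(A₁E₁) + 1/(A₂E₂)].
|α₁ − α₂|·ΔT = 6.1×10⁻⁶ × 150 = 0.000915.
1/(A₁E₁) + 1/(A₂E₂) = 1/(1725×70×10³) + 1/(1900×119×10³) = 1.27×10⁻⁸ N⁻¹.
So P = 0.000915 / 1.27×10⁻⁸ = 72.02 kN.
σ_{copper} = P/A₂ = 72020/1900 = 37.91 MPa, compressive.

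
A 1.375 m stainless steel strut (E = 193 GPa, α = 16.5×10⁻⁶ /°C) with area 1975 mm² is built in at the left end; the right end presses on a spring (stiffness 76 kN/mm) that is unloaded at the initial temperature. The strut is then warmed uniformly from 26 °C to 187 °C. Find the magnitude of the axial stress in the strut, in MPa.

σ ≈ 110 MPa (compressive)

Free thermal expansion: δ_free = αΔT L = 16.5×10⁻⁶ × 161 × 1375 = 3.653 mm.
Let P be the compressive force at the spring. The strut shortens elastically by PL/(AE) and the spring compresses by P/k; together these equal δ_free.
P [ L/(AE) + 1/k ] = δ_free → P [ 1375/(1975×193×10³) + 1/(76×10³) ] = 3.653.
P = 3.653 / 1.677×10⁻⁵ = 217900 N.
σ = P/A = 217900/1975 = 110.3 MPa.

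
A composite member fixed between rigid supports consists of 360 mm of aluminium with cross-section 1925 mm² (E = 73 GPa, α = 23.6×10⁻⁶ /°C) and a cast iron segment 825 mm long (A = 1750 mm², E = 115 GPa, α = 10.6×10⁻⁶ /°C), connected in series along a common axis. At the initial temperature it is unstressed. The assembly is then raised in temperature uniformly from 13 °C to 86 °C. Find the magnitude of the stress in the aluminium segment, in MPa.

σ ≈ 98.2 MPa (compressive)

Free thermal expansion of the whole bar: Σ αᵢΔT Lᵢ = 23.6×10⁻⁶×73×360 + 10.6×10⁻⁶×73×825 = 1.259 mm.
The rigid supports impose zero overall length change; the single axial force P common to all segments must satisfy P Σ Lᵢ/(AᵢEᵢ) = δ_free.
The series flexibility is Σ Lᵢ/(AᵢEᵢ) = 360/(1925×73×10³) + 825/(1750×115×10³) = 6.661×10⁻⁶ mm/N.
P = 1.259 / 6.661×10⁻⁶ = 188900 N = 188.9 kN, compressive.
σ_{aluminium} = P / A = 188900 / 1925 = 98.15 MPa.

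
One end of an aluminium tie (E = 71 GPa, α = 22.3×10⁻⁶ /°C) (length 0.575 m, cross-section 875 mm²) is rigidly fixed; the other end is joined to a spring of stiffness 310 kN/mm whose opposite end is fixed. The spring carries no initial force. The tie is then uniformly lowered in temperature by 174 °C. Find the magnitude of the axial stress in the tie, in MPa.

Free thermal contraction: δ_free = αΔT L = 22.3×10⁻⁶ × 174 × 575 = 2.231 mm.
With a force P in the spring, the elastic change of the tie is PL/(AE) and that of the spring is P/k; compatibility requires their sum to equal δ_free.
So P = δ_free / [L/(AE) + 1/k] = 2.231 / [ 575/(875×71×10³) + 1/(310×10³) ].
P = 2.231 / 1.248×10⁻⁵ = 178800 N.
σ = P/A = 178800/875 = 204.3 MPa.

σ ≈ 204 MPa (tensile)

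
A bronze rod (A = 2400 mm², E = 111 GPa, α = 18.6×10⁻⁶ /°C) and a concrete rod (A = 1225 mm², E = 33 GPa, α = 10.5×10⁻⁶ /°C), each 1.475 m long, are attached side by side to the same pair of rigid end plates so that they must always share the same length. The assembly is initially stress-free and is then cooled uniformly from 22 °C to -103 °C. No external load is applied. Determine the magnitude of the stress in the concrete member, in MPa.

The bronze has the larger α, so on cooling it would change length more than the concrete if both were free. The rigid plates force a common final length, so the bronze is put into tension and the concrete into compression, with equal and opposite forces P (no external load).
Equating the net (thermal + elastic) strains gives |α₁ − α₂|·ΔT = P·[1/(A₁E₁) + 1/(A₂E₂)].
|α₁ − α₂|·ΔT = 8.1×10⁻⁶ × 125 = 0.001012.
1/(A₁E₁) + 1/(A₂E₂) = 1/(2400×111×10³) + 1/(1225×33×10³) = 2.849×10⁻⁸ N⁻¹.
P = 0.001012 / 2.849×10⁻⁸ = 35540 N = 35.54 kN.
σ_{concrete} = P/A₂ = 35540/1225 = 29.01 MPa, compressive.

σ ≈ 29 MPa (compressive)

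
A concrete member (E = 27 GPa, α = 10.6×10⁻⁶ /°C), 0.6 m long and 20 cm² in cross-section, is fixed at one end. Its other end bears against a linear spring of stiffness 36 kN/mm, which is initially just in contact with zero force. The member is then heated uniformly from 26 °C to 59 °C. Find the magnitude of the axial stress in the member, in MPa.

σ ≈ 2.7 MPa (compressive)

Free thermal expansion: δ_free = αΔT L = 10.6×10⁻⁶ × 33 × 600 = 0.2099 mm.
Let P be the compressive force at the spring. The member shortens elastically by PL/(AE) and the spring compresses by P/k; together these equal δ_free.
So P = δ_free / [L/(AE) + 1/k] = 0.2099 / [ 600/(2000×27×10³) + 1/(36×10³) ].
P = 0.2099 / 3.889×10⁻⁵ = 5397 N.
σ = P/A = 5397/2000 = 2.698 MPa.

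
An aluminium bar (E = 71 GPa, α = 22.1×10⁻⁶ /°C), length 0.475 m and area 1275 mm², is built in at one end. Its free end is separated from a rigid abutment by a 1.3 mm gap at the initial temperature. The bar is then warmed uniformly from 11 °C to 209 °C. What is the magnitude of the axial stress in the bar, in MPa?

σ ≈ 116 MPa (compressive)

Unrestrained expansion: δ_free = αΔT L = 22.1×10⁻⁶ × 198 × 475 = 2.079 mm.
The gap closes (δ_free > 1.3 mm) and the wall then resists a further 2.079 − 1.3 = 0.7785 mm of expansion.
That suppressed elongation corresponds to σ = E·Δ/L = 71×10³ × 0.7785/475 = 116.4 MPa.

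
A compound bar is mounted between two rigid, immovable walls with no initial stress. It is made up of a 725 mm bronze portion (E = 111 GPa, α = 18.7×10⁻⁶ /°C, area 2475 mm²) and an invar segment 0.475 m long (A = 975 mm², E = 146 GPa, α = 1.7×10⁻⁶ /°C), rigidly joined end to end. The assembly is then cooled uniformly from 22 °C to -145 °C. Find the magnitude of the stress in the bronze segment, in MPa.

If the supports were absent, the total length change would be Σ αᵢΔT Lᵢ = 18.7×10⁻⁶×167×725 + 1.7×10⁻⁶×167×475 = 2.399 mm.
The rigid supports impose zero overall length change; the single axial force P common to all segments must satisfy P Σ Lᵢ/(AᵢEᵢ) = δ_free.
Σ Lᵢ/(AᵢEᵢ) = 725/(2475×111×10³) + 475/(975×146×10³) = 5.976×10⁻⁶ mm/N.
So P = 2.399 / 5.976×10⁻⁶ = 401.4 kN, tensile.
σ_{bronze} = P / A = 401400 / 2475 = 162.2 MPa.

σ ≈ 162 MPa (tensile)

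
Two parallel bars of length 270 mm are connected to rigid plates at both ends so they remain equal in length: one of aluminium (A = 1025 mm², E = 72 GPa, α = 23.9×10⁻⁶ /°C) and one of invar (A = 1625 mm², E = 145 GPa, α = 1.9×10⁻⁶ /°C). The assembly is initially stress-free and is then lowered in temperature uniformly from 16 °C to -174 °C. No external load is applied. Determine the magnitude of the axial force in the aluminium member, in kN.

Both members must finish at the same length. With the larger α, the aluminium tends to over-contract; the plates restrain it, putting the aluminium in tension and the invar in compression. With no external load the two internal forces are equal and opposite, magnitude P.
Compatibility of the two members (thermal + elastic change equal): (α₁ − α₂)ΔT = P·[1/(A₁E₁) + 1/(A₂E₂)].
|α₁ − α₂|·ΔT = 22×10⁻⁶ × 190 = 0.00418.
1/(A₁E₁) + 1/(A₂E₂) = 1/(1025×72×10³) + 1/(1625×145×10³) = 1.779×10⁻⁸ N⁻¹.
So P = 0.00418 / 1.779×10⁻⁸ = 234.9 kN.

P ≈ 235 kN (tensile in the aluminium)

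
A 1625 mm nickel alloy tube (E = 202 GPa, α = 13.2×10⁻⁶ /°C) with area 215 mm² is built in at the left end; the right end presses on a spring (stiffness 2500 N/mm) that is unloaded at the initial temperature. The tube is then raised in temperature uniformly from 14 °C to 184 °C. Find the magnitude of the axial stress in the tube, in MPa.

If the spring were absent the tube would lengthen by αΔT L = 13.2×10⁻⁶ × 170 × 1625 = 3.646 mm.
With a force P in the spring, the elastic change of the tube is PL/(AE) and that of the spring is P/k; compatibility requires their sum to equal δ_free.
So P = δ_free / [L/(AE) + 1/k] = 3.646 / [ 1625/(215×202×10³) + 1/(2500) ].
P = 3.646 / 0.0004374 = 8336 N.
σ = P/A = 8336/215 = 38.77 MPa.

σ ≈ 38.8 MPa (compressive)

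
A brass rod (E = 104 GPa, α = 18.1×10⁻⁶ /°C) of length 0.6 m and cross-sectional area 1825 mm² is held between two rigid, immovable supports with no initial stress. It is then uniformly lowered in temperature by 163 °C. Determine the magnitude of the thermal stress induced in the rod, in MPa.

The supports are rigid, so the total axial strain is zero. The restrained thermal strain is ε = αΔT = 18.1×10⁻⁶ × 163 = 2950.3×10⁻⁶.
The stress required to suppress this strain is σ = Eε = 104×10³ × 2950.3×10⁻⁶ = 306.8 MPa, tensile since the rod is trying to contract.

σ ≈ 307 MPa (tensile)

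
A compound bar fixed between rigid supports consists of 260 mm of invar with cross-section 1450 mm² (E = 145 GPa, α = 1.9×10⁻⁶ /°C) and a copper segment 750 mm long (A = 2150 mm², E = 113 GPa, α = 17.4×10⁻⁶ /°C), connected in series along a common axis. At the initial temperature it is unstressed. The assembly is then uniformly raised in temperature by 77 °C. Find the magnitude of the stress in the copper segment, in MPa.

σ ≈ 112 MPa (compressive)

With the walls removed the bar would change length by δ_free = Σ αᵢΔT Lᵢ = 1.9×10⁻⁶×77×260 + 17.4×10⁻⁶×77×750 = 1.043 mm.
The rigid supports impose zero overall length change; the single axial force P common to all segments must satisfy P Σ Lᵢ/(AᵢEᵢ) = δ_free.
Σ Lᵢ/(AᵢEᵢ) = 260/(1450×145×10³) + 750/(2150×113×10³) = 4.324×10⁻⁶ mm/N.
Hence P = δ_free / Σ(L/AE) = 1.043/4.324×10⁻⁶ = 241.2 kN (compressive).
σ_{copper} = P / A = 241200 / 2150 = 112.2 MPa.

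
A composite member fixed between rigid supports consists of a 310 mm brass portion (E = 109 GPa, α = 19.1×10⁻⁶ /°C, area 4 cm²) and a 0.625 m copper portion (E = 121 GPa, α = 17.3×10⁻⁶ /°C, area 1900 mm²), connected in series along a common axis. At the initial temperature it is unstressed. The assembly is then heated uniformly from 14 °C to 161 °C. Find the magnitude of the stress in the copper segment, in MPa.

σ ≈ 132 MPa (compressive)

Free thermal expansion of the whole bar: Σ αᵢΔT Lᵢ = 19.1×10⁻⁶×147×310 + 17.3×10⁻⁶×147×625 = 2.46 mm.
The rigid supports impose zero overall length change; the single axial force P common to all segments must satisfy P Σ Lᵢ/(AᵢEᵢ) = δ_free.
Σ Lᵢ/(AᵢEᵢ) = 310/(400×109×10³) + 625/(1900×121×10³) = 9.829×10⁻⁶ mm/N.
P = 2.46 / 9.829×10⁻⁶ = 250300 N = 250.3 kN, compressive.
σ_{copper} = P / A = 250300 / 1900 = 131.7 MPa.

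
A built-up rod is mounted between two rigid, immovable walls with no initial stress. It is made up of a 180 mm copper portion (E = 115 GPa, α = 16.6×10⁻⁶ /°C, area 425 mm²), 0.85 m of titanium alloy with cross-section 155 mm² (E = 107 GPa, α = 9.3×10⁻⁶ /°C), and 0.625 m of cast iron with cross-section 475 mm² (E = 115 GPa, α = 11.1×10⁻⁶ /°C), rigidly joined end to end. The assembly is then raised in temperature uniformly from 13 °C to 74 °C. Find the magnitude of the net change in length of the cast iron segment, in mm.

With the walls removed the bar would change length by δ_free = Σ αᵢΔT Lᵢ = 16.6×10⁻⁶×61×180 + 9.3×10⁻⁶×61×850 + 11.1×10⁻⁶×61×625 = 1.088 mm.
The walls prevent any net length change, so an axial force P (same in every segment) develops. Compatibility: P · Σ Lᵢ/(AᵢEᵢ) = δ_free.
Σ Lᵢ/(AᵢEᵢ) = 180/(425×115×10³) + 850/(155×107×10³) + 625/(475×115×10³) = 6.638×10⁻⁵ mm/N.
Hence P = δ_free / Σ(L/AE) = 1.088/6.638×10⁻⁵ = 16.39 kN (compressive).
For the cast iron segment, free thermal change = 11.1×10⁻⁶×61×625 = 0.4232 mm and elastic change from P = 16390×625/(475×115×10³) = 0.1875 mm; these oppose, so the net change is 0.236 mm (segment lengthens).

|ΔL| ≈ 0.236 mm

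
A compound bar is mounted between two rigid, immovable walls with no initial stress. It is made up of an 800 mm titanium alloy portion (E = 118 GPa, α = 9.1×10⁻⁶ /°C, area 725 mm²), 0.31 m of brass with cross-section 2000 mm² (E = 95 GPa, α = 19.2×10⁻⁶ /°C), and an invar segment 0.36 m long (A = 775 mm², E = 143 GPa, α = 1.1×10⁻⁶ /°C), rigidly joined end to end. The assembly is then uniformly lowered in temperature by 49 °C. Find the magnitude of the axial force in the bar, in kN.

With the walls removed the bar would change length by δ_free = Σ αᵢΔT Lᵢ = 9.1×10⁻⁶×49×800 + 19.2×10⁻⁶×49×310 + 1.1×10⁻⁶×49×360 = 0.6678 mm.
The rigid supports impose zero overall length change; the single axial force P common to all segments must satisfy P Σ Lᵢ/(AᵢEᵢ) = δ_free.
The series flexibility is Σ Lᵢ/(AᵢEᵢ) = 800/(725×118×10³) + 310/(2000×95×10³) + 360/(775×143×10³) = 1.423×10⁻⁵ mm/N.
So P = 0.6678 / 1.423×10⁻⁵ = 46.92 kN, tensile.

P ≈ 46.9 kN (tensile)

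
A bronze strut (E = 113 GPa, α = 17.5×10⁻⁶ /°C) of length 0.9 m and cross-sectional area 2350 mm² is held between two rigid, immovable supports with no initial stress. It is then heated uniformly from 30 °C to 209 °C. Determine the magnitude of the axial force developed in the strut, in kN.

Full restraint means ε = 0, so the stress is σ = EαΔT = 113×10³ × 17.5×10⁻⁶ × 179 = 354 MPa.
P = AEαΔT = 2350 × 113×10³ × 17.5×10⁻⁶ × 179 = 831.8 kN (compressive).

P ≈ 832 kN (compressive)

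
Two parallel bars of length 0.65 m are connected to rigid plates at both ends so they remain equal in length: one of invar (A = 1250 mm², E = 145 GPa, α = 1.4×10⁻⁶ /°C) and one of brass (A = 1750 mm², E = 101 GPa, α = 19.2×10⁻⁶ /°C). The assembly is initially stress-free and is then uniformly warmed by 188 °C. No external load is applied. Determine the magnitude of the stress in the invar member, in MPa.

Equilibrium of a rigid end plate with no external load gives equal and opposite internal forces ±P in the two members. Since α_{brass} > α_{invar}, heating drives the brass into compression and the invar into tension.
Equating the net (thermal + elastic) strains gives |α₁ − α₂|·ΔT = P·[1/(A₁E₁) + 1/(A₂E₂)].
|α₁ − α₂|·ΔT = 17.8×10⁻⁶ × 188 = 0.003346.
1/(A₁E₁) + 1/(A₂E₂) = 1/(1250×145×10³) + 1/(1750×101×10³) = 1.117×10⁻⁸ N⁻¹.
P = 0.003346 / 1.117×10⁻⁸ = 299500 N = 299.5 kN.
σ_{invar} = P/A₁ = 299500/1250 = 239.6 MPa, tensile.

σ ≈ 240 MPa (tensile)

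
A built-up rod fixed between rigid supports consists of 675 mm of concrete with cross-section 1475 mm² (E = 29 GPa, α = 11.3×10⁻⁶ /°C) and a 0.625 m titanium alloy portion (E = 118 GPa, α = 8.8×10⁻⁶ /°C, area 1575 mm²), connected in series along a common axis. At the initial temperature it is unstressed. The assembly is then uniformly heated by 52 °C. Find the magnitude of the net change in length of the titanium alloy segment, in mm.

Free thermal expansion of the whole bar: Σ αᵢΔT Lᵢ = 11.3×10⁻⁶×52×675 + 8.8×10⁻⁶×52×625 = 0.6826 mm.
The walls prevent any net length change, so an axial force P (same in every segment) develops. Compatibility: P · Σ Lᵢ/(AᵢEᵢ) = δ_free.
Σ Lᵢ/(AᵢEᵢ) = 675/(1475×29×10³) + 625/(1575×118×10³) = 1.914×10⁻⁵ mm/N.
So P = 0.6826 / 1.914×10⁻⁵ = 35.66 kN, compressive.
For the titanium alloy segment, free thermal change = 8.8×10⁻⁶×52×625 = 0.286 mm and elastic change from P = 35660×625/(1575×118×10³) = 0.1199 mm; these oppose, so the net change is 0.166 mm (segment lengthens).

|ΔL| ≈ 0.166 mm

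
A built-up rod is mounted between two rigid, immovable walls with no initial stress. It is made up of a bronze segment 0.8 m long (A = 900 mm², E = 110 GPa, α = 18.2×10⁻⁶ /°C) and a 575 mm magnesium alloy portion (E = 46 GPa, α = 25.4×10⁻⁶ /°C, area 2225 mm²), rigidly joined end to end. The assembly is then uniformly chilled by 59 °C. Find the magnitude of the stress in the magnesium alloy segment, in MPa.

σ ≈ 56.5 MPa (tensile)

If the supports were absent, the total length change would be Σ αᵢΔT Lᵢ = 18.2×10⁻⁶×59×800 + 25.4×10⁻⁶×59×575 = 1.721 mm.
The walls prevent any net length change, so an axial force P (same in every segment) develops. Compatibility: P · Σ Lᵢ/(AᵢEᵢ) = δ_free.
The series flexibility is Σ Lᵢ/(AᵢEᵢ) = 800/(900×110×10³) + 575/(2225×46×10³) = 1.37×10⁻⁵ mm/N.
Hence P = δ_free / Σ(L/AE) = 1.721/1.37×10⁻⁵ = 125.6 kN (tensile).
σ_{magnesium alloy} = P / A = 125600 / 2225 = 56.45 MPa.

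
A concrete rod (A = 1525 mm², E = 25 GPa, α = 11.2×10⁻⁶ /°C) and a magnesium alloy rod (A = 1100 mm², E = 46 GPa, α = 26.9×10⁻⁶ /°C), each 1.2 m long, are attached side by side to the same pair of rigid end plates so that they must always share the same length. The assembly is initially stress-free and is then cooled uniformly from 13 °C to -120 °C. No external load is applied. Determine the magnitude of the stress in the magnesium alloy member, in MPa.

σ ≈ 41.3 MPa (tensile)

The magnesium alloy has the larger α, so on cooling it would change length more than the concrete if both were free. The rigid plates force a common final length, so the magnesium alloy is put into tension and the concrete into compression, with equal and opposite forces P (no external load).
Setting the final lengths equal and cancelling L: (α₁ − α₂)ΔT = P/(A₁E₁) + P/(A₂E₂).
|α₁ − α₂|·ΔT = 15.7×10⁻⁶ × 133 = 0.002088.
1/(A₁E₁) + 1/(A₂E₂) = 1/(1525×25×10³) + 1/(1100×46×10³) = 4.599×10⁻⁸ N⁻¹.
So P = 0.002088 / 4.599×10⁻⁸ = 45.4 kN.
σ_{magnesium alloy} = P/A₂ = 45400/1100 = 41.27 MPa, tensile.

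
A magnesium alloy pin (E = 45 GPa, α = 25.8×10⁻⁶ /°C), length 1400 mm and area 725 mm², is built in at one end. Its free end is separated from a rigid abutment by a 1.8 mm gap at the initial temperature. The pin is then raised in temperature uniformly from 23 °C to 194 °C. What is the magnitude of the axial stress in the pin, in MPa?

Unrestrained expansion: δ_free = αΔT L = 25.8×10⁻⁶ × 171 × 1400 = 6.177 mm.
This exceeds the 1.8 mm gap, so the wall pushes back. The portion of expansion that must be recovered elastically is δ_free − gap = 6.177 − 1.8 = 4.377 mm.
So σ = E(δ_free − g)/L = 45×10³ × 4.377/1400 = 140.7 MPa.

σ ≈ 141 MPa (compressive)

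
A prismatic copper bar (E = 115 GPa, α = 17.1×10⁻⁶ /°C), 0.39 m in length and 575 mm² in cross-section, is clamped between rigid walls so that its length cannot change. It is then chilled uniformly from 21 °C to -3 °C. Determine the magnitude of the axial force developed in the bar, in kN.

P ≈ 27.1 kN (tensile)

The ends cannot move, so σ = EαΔT = 115×10³ × 17.1×10⁻⁶ × 24 = 47.2 MPa.
Then P = σA = 47.2 × 575 mm² = 27.14 kN, tensile.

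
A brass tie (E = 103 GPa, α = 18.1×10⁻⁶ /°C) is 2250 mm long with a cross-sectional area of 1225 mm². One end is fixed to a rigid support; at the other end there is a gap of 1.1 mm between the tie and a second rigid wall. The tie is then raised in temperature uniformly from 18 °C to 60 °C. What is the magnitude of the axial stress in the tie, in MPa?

If the wall were absent the tie would grow by αΔT L = 18.1×10⁻⁶ × 42 × 2250 = 1.71 mm.
After closing the 1.1 mm clearance, 1.71 − 1.1 = 0.6104 mm of expansion remains to be suppressed by the wall.
So σ = E(δ_free − g)/L = 103×10³ × 0.6104/2250 = 27.95 MPa.

σ ≈ 27.9 MPa (compressive)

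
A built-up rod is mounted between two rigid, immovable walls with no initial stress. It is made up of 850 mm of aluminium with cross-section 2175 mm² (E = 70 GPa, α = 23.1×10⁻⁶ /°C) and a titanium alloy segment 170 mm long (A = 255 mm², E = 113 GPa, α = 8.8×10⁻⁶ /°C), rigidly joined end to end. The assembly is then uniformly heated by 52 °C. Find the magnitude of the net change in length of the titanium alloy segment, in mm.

Free thermal expansion of the whole bar: Σ αᵢΔT Lᵢ = 23.1×10⁻⁶×52×850 + 8.8×10⁻⁶×52×170 = 1.099 mm.
The walls prevent any net length change, so an axial force P (same in every segment) develops. Compatibility: P · Σ Lᵢ/(AᵢEᵢ) = δ_free.
The series flexibility is Σ Lᵢ/(AᵢEᵢ) = 850/(2175×70×10³) + 170/(255×113×10³) = 1.148×10⁻⁵ mm/N.
P = 1.099 / 1.148×10⁻⁵ = 95690 N = 95.69 kN, compressive.
For the titanium alloy segment, free thermal change = 8.8×10⁻⁶×52×170 = 0.07779 mm and elastic change from P = 95690×170/(255×113×10³) = 0.5646 mm; these oppose, so the net change is 0.487 mm (segment shortens).

|ΔL| ≈ 0.487 mm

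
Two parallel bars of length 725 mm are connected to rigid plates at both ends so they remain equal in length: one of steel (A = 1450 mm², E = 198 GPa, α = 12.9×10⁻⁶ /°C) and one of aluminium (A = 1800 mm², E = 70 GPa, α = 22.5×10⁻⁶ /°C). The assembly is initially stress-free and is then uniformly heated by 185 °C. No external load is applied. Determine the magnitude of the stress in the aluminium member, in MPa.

σ ≈ 86.4 MPa (compressive)

The aluminium has the larger α, so on heating it would change length more than the steel if both were free. The rigid plates force a common final length, so the aluminium is put into compression and the steel into tension, with equal and opposite forces P (no external load).
Equating the net (thermal + elastic) strains gives |α₁ − α₂|·ΔT = P·[1/(A₁E₁) + 1/(A₂E₂)].
|α₁ − α₂|·ΔT = 9.6×10⁻⁶ × 185 = 0.001776.
1/(A₁E₁) + 1/(A₂E₂) = 1/(1450×198×10³) + 1/(1800×70×10³) = 1.142×10⁻⁸ N⁻¹.
So P = 0.001776 / 1.142×10⁻⁸ = 155.5 kN.
σ_{aluminium} = P/A₂ = 155500/1800 = 86.4 MPa, compressive.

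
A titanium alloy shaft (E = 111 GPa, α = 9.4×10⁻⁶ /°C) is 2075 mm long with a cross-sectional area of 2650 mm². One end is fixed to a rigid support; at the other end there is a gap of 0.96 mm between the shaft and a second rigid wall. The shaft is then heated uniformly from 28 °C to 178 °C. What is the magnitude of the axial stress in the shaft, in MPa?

σ ≈ 105 MPa (compressive)

If the wall were absent the shaft would grow by αΔT L = 9.4×10⁻⁶ × 150 × 2075 = 2.926 mm.
This exceeds the 0.96 mm gap, so the wall pushes back. The portion of expansion that must be recovered elastically is δ_free − gap = 2.926 − 0.96 = 1.966 mm.
Compatibility: PL/(AE) = 1.966 mm, so σ = P/A = E × (1.966/2075) = 105.2 MPa.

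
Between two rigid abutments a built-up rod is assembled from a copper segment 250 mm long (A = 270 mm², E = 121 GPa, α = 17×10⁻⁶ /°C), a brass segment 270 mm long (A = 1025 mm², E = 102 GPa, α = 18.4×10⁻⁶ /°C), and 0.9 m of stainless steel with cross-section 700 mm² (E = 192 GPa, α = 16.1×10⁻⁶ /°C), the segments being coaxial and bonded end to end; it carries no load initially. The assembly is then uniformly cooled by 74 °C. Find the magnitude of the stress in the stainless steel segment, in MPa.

If the supports were absent, the total length change would be Σ αᵢΔT Lᵢ = 17×10⁻⁶×74×250 + 18.4×10⁻⁶×74×270 + 16.1×10⁻⁶×74×900 = 1.754 mm.
The walls prevent any net length change, so an axial force P (same in every segment) develops. Compatibility: P · Σ Lᵢ/(AᵢEᵢ) = δ_free.
The series flexibility is Σ Lᵢ/(AᵢEᵢ) = 250/(270×121×10³) + 270/(1025×102×10³) + 900/(700×192×10³) = 1.693×10⁻⁵ mm/N.
Hence P = δ_free / Σ(L/AE) = 1.754/1.693×10⁻⁵ = 103.6 kN (tensile).
σ_{stainless steel} = P / A = 103600 / 700 = 148 MPa.

σ ≈ 148 MPa (tensile)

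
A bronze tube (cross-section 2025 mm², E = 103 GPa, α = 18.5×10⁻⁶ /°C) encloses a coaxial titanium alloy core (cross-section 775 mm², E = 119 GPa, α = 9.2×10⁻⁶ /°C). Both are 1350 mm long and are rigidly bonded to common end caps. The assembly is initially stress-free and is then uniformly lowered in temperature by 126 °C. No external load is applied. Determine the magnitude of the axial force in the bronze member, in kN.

P ≈ 74.9 kN (tensile in the bronze)

Equilibrium of a rigid end plate with no external load gives equal and opposite internal forces ±P in the two members. Since α_{bronze} > α_{titanium alloy}, cooling drives the bronze into tension and the titanium alloy into compression.
Compatibility of the two members (thermal + elastic change equal): (α₁ − α₂)ΔT = P·[1/(A₁E₁) + 1/(A₂E₂)].
|α₁ − α₂|·ΔT = 9.3×10⁻⁶ × 126 = 0.001172.
1/(A₁E₁) + 1/(A₂E₂) = 1/(2025×103×10³) + 1/(775×119×10³) = 1.564×10⁻⁸ N⁻¹.
P = 0.001172 / 1.564×10⁻⁸ = 74940 N = 74.94 kN.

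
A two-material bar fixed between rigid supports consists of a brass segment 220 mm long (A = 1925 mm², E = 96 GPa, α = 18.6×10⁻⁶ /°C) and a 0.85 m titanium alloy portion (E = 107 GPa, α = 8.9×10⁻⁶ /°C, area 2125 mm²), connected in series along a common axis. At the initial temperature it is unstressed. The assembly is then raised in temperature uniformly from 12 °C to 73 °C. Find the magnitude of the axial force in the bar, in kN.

Free thermal expansion of the whole bar: Σ αᵢΔT Lᵢ = 18.6×10⁻⁶×61×220 + 8.9×10⁻⁶×61×850 = 0.7111 mm.
Since the ends are fixed, an axial force P builds up, equal in every segment, with P · Σ Lᵢ/(AᵢEᵢ) = δ_free.
Σ Lᵢ/(AᵢEᵢ) = 220/(1925×96×10³) + 850/(2125×107×10³) = 4.929×10⁻⁶ mm/N.
Hence P = δ_free / Σ(L/AE) = 0.7111/4.929×10⁻⁶ = 144.3 kN (compressive).

P ≈ 144 kN (compressive)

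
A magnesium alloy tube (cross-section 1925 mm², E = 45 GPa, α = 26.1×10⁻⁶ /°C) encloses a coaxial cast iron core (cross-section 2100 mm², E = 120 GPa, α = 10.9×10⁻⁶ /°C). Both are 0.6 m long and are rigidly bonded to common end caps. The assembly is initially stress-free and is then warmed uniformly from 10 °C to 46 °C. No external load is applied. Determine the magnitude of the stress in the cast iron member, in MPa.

σ ≈ 16.8 MPa (tensile)

The magnesium alloy has the larger α, so on heating it would change length more than the cast iron if both were free. The rigid plates force a common final length, so the magnesium alloy is put into compression and the cast iron into tension, with equal and opposite forces P (no external load).
Setting the final lengths equal and cancelling L: (α₁ − α₂)ΔT = P/(A₁E₁) + P/(A₂E₂).
|α₁ − α₂|·ΔT = 15.2×10⁻⁶ × 36 = 0.0005472.
1/(A₁E₁) + 1/(A₂E₂) = 1/(1925×45×10³) + 1/(2100×120×10³) = 1.551×10⁻⁸ N⁻¹.
P = 0.0005472 / 1.551×10⁻⁸ = 35280 N = 35.28 kN.
σ_{cast iron} = P/A₂ = 35280/2100 = 16.8 MPa, tensile.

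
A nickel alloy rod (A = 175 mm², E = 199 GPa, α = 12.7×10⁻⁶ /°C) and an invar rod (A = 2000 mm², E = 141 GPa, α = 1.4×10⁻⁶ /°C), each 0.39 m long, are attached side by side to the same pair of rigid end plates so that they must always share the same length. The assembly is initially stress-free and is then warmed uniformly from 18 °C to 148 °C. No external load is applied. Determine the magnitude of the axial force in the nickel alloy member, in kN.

Both members must finish at the same length. With the larger α, the nickel alloy tends to over-expand; the plates restrain it, putting the nickel alloy in compression and the invar in tension. With no external load the two internal forces are equal and opposite, magnitude P.
Setting the final lengths equal and cancelling L: (α₁ − α₂)ΔT = P/(A₁E₁) + P/(A₂E₂).
|α₁ − α₂|·ΔT = 11.3×10⁻⁶ × 130 = 0.001469.
1/(A₁E₁) + 1/(A₂E₂) = 1/(175×199×10³) + 1/(2000×141×10³) = 3.226×10⁻⁸ N⁻¹.
So P = 0.001469 / 3.226×10⁻⁸ = 45.53 kN.

P ≈ 45.5 kN (compressive in the nickel alloy)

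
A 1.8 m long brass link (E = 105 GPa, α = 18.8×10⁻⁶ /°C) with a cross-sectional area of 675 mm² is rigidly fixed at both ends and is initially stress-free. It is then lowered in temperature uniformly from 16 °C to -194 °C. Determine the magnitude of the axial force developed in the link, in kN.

P ≈ 280 kN (tensile)

The ends cannot move, so σ = EαΔT = 105×10³ × 18.8×10⁻⁶ × 210 = 414.5 MPa.
Then P = σA = 414.5 × 675 mm² = 279.8 kN, tensile.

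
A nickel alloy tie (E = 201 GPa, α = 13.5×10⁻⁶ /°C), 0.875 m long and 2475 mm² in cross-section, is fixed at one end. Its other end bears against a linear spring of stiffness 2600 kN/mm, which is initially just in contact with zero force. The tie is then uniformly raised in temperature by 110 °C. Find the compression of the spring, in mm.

If the spring were absent the tie would lengthen by αΔT L = 13.5×10⁻⁶ × 110 × 875 = 1.299 mm.
With a force P in the spring, the elastic change of the tie is PL/(AE) and that of the spring is P/k; compatibility requires their sum to equal δ_free.
P [ L/(AE) + 1/k ] = δ_free → P [ 875/(2475×201×10³) + 1/(2600×10³) ] = 1.299.
P = 1.299 / 2.143×10⁻⁶ = 606200 N.
Spring compression = P/k = 606200/(2600×10³) = 0.2332 mm.

δ ≈ 0.233 mm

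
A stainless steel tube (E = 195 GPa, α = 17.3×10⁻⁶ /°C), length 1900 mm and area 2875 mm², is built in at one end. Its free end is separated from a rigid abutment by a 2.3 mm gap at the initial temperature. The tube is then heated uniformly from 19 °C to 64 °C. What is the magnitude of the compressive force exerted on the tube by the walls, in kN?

Free thermal elongation = αΔT L = 17.3×10⁻⁶ × 45 × 1900 = 1.479 mm.
Since δ_free = 1.48 mm is less than the 2.3 mm gap, the tube never touches the wall. No axial force develops.

P ≈ 0 kN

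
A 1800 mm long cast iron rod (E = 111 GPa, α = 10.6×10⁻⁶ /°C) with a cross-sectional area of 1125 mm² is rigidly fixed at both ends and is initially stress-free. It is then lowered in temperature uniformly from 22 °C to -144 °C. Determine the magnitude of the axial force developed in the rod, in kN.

P ≈ 220 kN (tensile)

Full restraint means ε = 0, so the stress is σ = EαΔT = 111×10³ × 10.6×10⁻⁶ × 166 = 195.3 MPa.
P = AEαΔT = 1125 × 111×10³ × 10.6×10⁻⁶ × 166 = 219.7 kN (tensile).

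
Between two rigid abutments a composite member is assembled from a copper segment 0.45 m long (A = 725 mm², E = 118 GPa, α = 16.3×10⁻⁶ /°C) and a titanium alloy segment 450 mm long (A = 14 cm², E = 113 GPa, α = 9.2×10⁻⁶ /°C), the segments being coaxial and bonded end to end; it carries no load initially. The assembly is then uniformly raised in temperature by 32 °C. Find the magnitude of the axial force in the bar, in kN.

Free thermal expansion of the whole bar: Σ αᵢΔT Lᵢ = 16.3×10⁻⁶×32×450 + 9.2×10⁻⁶×32×450 = 0.3672 mm.
The rigid supports impose zero overall length change; the single axial force P common to all segments must satisfy P Σ Lᵢ/(AᵢEᵢ) = δ_free.
Σ Lᵢ/(AᵢEᵢ) = 450/(725×118×10³) + 450/(1400×113×10³) = 8.105×10⁻⁶ mm/N.
So P = 0.3672 / 8.105×10⁻⁶ = 45.31 kN, compressive.

P ≈ 45.3 kN (compressive)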